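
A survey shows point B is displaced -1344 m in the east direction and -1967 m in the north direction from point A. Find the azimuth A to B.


az = atan2(-1344, -1967) = -145.7 deg
adjusted to 0-360: 214.3 degrees

214.3 degrees


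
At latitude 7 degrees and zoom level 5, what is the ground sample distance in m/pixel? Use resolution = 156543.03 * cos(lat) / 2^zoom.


res = 156543.03 * cos(7) / 2^5 = 156543.03 * 0.99254615 / 32 = 4855.51 m/pixel

4855.51 m/pixel


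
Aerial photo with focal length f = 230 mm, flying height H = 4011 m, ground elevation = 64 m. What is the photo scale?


scale = f / (H - h) = 230 mm / 3947 m = 230 / 3947000 = 1:17161

1:17161


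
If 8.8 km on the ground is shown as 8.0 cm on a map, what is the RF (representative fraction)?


ground = 8.8 km = 880000 cm; RF denominator = ground / map = 880000 / 8.0 = 110000; RF = 1:110000

1:110000


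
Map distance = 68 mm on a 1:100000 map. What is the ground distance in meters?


ground = 68 mm * 100000 / 1000 = 6800.0 m

6800.0 m


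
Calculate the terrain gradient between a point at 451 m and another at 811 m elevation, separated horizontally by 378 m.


gradient = (811 - 451) / 378 = 360 / 378 = 0.9524

0.9524


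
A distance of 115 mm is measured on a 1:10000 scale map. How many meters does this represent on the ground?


ground = 115 mm * 10000 / 1000 = 1150.0 m

1150.0 m


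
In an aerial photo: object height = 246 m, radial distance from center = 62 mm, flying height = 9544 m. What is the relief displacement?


d = h * r / H = 246 * 62 / 9544 = 1.6 mm

1.6 mm


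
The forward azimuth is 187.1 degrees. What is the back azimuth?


back azimuth = (187.1 + 180) mod 360 = 7.1 degrees

7.1 degrees


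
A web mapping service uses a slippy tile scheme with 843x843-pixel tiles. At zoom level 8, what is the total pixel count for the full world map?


tiles per axis = 2^8 = 256
total tiles = 256^2 = 65536
pixels per axis = 256 * 843 = 215808
total pixels = 215808^2 = 46573092864

46573092864 pixels


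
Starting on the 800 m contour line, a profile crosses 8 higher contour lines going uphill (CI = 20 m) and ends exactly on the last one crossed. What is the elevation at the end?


elevation = 800 + 8 * 20 = 960 m

960 m


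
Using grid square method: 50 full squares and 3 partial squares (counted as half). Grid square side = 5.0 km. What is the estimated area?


effective squares = 50 + 3 * 0.5 = 51.5
area = 51.5 * 25.0 = 1287.5 km^2

1287.5 km^2


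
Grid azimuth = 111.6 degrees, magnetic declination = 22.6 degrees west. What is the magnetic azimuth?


magnetic azimuth = grid azimuth - declination (east +ve)
mag_az = 111.6 - -22.6 = 134.2 degrees

134.2 degrees


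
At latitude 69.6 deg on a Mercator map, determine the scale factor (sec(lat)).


SF = 1 / cos(69.6) = 1 / 0.348572 = 2.869

2.869


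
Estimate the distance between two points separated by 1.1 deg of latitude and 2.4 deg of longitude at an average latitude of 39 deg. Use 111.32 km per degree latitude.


dlat_km = 1.1 * 111.32 = 122.452
dlon_km = 2.4 * 111.32 * cos(39) ≈ 207.629
dist = sqrt(122.452^2 + 207.629^2) ≈ 241.0 km

241.0 km


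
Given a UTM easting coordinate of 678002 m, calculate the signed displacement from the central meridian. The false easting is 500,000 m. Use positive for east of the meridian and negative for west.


displacement = 678002 - 500000 = 178002 m

178002 m


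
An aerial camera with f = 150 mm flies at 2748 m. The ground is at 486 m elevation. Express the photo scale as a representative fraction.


scale = f / (H - h) = 150 mm / 2262 m = 150 / 2262000 = 1:15080

1:15080


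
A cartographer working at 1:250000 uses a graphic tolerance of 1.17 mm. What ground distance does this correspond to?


ground = 1.17 mm * 250000 / 1000 = 292.5 m

292.5 m


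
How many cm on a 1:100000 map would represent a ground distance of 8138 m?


map_cm = 8138 * 100 / 100000 = 8.138 cm ≈ 8.14 cm

8.14 cm


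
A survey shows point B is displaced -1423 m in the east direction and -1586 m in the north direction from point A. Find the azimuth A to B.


az = atan2(-1423, -1586) = -138.1 deg
adjusted to 0-360: 221.9 degrees

221.9 degrees


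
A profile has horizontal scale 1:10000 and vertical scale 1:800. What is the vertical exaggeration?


VE = horizontal_scale / vertical_scale = 10000 / 800 = 12.5

12.5x


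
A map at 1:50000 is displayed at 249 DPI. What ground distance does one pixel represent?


pixel_cm = 2.54 / 249 ≈ 0.010201 cm
ground = pixel_cm * 50000 / 100 = 2.54 * 50000 / (249 * 100) = 127000 / 24900 ≈ 5.1 m

5.1 m


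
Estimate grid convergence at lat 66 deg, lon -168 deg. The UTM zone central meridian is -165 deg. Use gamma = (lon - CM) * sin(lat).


gamma = (-168 - -165) * sin(66) = -3 * 0.913545 = -2.741 degrees

-2.741 degrees


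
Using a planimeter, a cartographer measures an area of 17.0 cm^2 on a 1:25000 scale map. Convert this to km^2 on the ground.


ground_area = 17.0 * (25000/100)^2 = 1062500.0 m^2 = 1.0625 km^2 ≈ 1.063 km^2

1.063 km^2


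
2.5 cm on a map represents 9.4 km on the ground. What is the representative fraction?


ground = 9.4 km = 940000 cm; RF denominator = ground / map = 940000 / 2.5 = 376000; RF = 1:376000

1:376000


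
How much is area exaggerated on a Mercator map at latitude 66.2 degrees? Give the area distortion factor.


area_distortion = 1/cos^2(66.2) = 6.141

6.141


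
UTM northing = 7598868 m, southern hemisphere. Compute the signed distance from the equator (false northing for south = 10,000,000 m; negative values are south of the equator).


For southern: actual = 7598868 - 10000000 = -2401132 m

-2401132 m


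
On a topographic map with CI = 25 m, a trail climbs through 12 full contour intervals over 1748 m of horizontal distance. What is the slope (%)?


elevation change = 12 * 25 = 300 m
slope = 300 / 1748 * 100 = 17.2%

17.2%


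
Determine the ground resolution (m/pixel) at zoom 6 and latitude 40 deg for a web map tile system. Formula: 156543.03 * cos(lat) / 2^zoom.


res = 156543.03 * cos(40) / 2^6 = 156543.03 * 0.76604444 / 64 = 1873.73 m/pixel

1873.73 m/pixel


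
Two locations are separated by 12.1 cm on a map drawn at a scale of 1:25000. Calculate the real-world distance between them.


ground = 12.1 cm * 25000 / 100 = 3025.0 m = 3.025 km

3.025 km


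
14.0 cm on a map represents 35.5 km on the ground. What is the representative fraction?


ground = 35.5 km = 3550000 cm; RF denominator = ground / map = 3550000 / 14.0 ≈ 253571; RF = 1:253571

1:253571


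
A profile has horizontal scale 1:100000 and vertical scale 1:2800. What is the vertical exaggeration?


VE = horizontal_scale / vertical_scale = 100000 / 2800 ≈ 35.7

35.7x


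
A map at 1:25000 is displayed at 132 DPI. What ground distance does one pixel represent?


pixel_cm = 2.54 / 132 ≈ 0.019242 cm
ground = pixel_cm * 25000 / 100 = 2.54 * 25000 / (132 * 100) = 63500 / 13200 ≈ 4.81 m

4.81 m


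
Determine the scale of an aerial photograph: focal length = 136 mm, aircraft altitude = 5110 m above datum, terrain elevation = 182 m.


scale = f / (H - h) = 136 mm / 4928 m = 136 / 4928000 = 1:36235

1:36235


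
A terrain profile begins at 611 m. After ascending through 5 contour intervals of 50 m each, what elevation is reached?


elevation = 611 + 5 * 50 = 861 m

861 m


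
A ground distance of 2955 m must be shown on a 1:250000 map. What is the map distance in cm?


map_cm = 2955 * 100 / 250000 = 1.182 cm ≈ 1.18 cm

1.18 cm


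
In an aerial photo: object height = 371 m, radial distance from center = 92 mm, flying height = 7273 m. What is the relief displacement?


d = h * r / H = 371 * 92 / 7273 = 4.69 mm

4.69 mm


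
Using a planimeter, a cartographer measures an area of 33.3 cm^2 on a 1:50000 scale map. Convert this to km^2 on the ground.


ground_area = 33.3 * (50000/100)^2 = 8325000.0 m^2 = 8.325 km^2

8.325 km^2


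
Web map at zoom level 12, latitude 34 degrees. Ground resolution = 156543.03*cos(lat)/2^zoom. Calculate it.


res = 156543.03 * cos(34) / 2^12 = 156543.03 * 0.82903757 / 4096 = 31.68 m/pixel

31.68 m/pixel


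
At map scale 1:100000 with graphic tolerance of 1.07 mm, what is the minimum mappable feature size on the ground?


ground = 1.07 mm * 100000 / 1000 = 107.0 m

107.0 m


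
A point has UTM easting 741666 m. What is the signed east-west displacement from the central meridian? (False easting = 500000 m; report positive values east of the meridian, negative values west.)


displacement = 741666 - 500000 = 241666 m

241666 m


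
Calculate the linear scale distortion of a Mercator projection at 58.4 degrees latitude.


SF = 1 / cos(58.4) = 1 / 0.523986 = 1.908

1.908


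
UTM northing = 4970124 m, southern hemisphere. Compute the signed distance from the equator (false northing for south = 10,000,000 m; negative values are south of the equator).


For southern: actual = 4970124 - 10000000 = -5029876 m

-5029876 m


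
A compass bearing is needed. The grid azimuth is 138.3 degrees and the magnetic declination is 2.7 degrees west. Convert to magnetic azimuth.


magnetic azimuth = grid azimuth - declination (east +ve)
mag_az = 138.3 - -2.7 = 141.0 degrees

141.0 degrees


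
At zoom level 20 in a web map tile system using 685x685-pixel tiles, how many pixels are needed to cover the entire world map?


tiles per axis = 2^20 = 1048576
total tiles = 1048576^2 = 1099511627776
pixels per axis = 1048576 * 685 = 718274560
total pixels = 718274560^2 = 515918343543193600

515918343543193600 pixels


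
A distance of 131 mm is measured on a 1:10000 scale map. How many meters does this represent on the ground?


ground = 131 mm * 10000 / 1000 = 1310.0 m

1310.0 m


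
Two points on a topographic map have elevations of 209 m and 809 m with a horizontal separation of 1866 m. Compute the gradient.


gradient = (809 - 209) / 1866 = 600 / 1866 = 0.3215

0.3215


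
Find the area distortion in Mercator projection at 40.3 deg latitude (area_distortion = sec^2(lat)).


area_distortion = 1/cos^2(40.3) = 1.719

1.719


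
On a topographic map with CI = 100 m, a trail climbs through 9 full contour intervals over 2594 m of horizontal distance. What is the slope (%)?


elevation change = 9 * 100 = 900 m
slope = 900 / 2594 * 100 = 34.7%

34.7%


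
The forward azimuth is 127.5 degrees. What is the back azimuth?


back azimuth = (127.5 + 180) mod 360 = 307.5 degrees

307.5 degrees


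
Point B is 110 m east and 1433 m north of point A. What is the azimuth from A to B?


az = atan2(110, 1433) = 4.4 deg
adjusted to 0-360: 4.4 degrees

4.4 degrees


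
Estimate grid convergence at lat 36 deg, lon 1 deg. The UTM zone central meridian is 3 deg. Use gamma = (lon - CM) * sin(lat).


gamma = (1 - 3) * sin(36) = -2 * 0.587785 = -1.176 degrees

-1.176 degrees


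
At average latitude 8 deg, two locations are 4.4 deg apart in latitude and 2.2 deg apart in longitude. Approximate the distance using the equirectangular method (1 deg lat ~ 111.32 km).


dlat_km = 4.4 * 111.32 = 489.808
dlon_km = 2.2 * 111.32 * cos(8) ≈ 242.521
dist = sqrt(489.808^2 + 242.521^2) ≈ 546.6 km

546.6 km


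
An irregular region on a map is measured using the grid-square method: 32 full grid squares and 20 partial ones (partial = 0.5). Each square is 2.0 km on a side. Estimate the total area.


effective squares = 32 + 20 * 0.5 = 42.0
area = 42.0 * 4.0 = 168.0 km^2

168.0 km^2


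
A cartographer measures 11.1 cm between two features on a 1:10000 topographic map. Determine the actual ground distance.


ground = 11.1 cm * 10000 / 100 = 1110.0 m = 1.11 km

1.11 km


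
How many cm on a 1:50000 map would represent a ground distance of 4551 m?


map_cm = 4551 * 100 / 50000 = 9.102 cm ≈ 9.1 cm

9.1 cm


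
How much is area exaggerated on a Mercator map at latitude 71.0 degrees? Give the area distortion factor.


area_distortion = 1/cos^2(71.0) = 9.434

9.434


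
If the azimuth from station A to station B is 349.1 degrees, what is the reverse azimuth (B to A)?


back azimuth = (349.1 + 180) mod 360 = 169.1 degrees

169.1 degrees


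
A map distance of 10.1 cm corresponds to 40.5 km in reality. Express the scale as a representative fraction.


ground = 40.5 km = 4050000 cm; RF denominator = ground / map = 4050000 / 10.1 ≈ 400990; RF = 1:400990

1:400990


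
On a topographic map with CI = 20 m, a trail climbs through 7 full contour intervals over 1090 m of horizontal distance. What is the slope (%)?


elevation change = 7 * 20 = 140 m
slope = 140 / 1090 * 100 = 12.8%

12.8%


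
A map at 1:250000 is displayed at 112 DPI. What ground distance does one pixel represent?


pixel_cm = 2.54 / 112 ≈ 0.022679 cm
ground = pixel_cm * 250000 / 100 = 2.54 * 250000 / (112 * 100) = 635000 / 11200 ≈ 56.7 m

56.7 m


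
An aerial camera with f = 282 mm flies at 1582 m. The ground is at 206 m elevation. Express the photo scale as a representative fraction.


scale = f / (H - h) = 282 mm / 1376 m = 282 / 1376000 = 1:4879

1:4879


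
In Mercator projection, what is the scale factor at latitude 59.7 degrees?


SF = 1 / cos(59.7) = 1 / 0.504528 = 1.982

1.982


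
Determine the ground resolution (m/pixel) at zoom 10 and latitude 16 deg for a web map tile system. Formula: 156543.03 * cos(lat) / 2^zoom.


res = 156543.03 * cos(16) / 2^10 = 156543.03 * 0.9612617 / 1024 = 146.95 m/pixel

146.95 m/pixel


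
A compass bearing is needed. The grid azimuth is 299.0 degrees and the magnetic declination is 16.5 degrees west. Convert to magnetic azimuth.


magnetic azimuth = grid azimuth - declination (east +ve)
mag_az = 299.0 - -16.5 = 315.5 degrees

315.5 degrees


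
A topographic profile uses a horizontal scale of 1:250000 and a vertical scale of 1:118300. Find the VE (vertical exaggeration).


VE = horizontal_scale / vertical_scale = 250000 / 118300 ≈ 2.1

2.1x


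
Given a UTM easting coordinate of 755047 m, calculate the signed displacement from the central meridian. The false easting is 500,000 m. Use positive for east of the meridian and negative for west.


displacement = 755047 - 500000 = 255047 m

255047 m


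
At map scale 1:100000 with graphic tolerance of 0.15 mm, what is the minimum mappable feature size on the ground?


ground = 0.15 mm * 100000 / 1000 = 15.0 m

15.0 m


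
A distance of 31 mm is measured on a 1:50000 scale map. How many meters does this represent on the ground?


ground = 31 mm * 50000 / 1000 = 1550.0 m

1550.0 m


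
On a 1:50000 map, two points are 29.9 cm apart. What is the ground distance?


ground = 29.9 cm * 50000 / 100 = 14950.0 m = 14.95 km

14.95 km


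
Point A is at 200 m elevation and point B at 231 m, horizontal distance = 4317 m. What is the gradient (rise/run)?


gradient = (231 - 200) / 4317 = 31 / 4317 = 0.0072

0.0072


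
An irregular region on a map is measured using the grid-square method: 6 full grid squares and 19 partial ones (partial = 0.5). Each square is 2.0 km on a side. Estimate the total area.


effective squares = 6 + 19 * 0.5 = 15.5
area = 15.5 * 4.0 = 62.0 km^2

62.0 km^2


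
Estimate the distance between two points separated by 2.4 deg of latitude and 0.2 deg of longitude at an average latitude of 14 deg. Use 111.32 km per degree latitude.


dlat_km = 2.4 * 111.32 = 267.168
dlon_km = 0.2 * 111.32 * cos(14) ≈ 21.603
dist = sqrt(267.168^2 + 21.603^2) ≈ 268.0 km

268.0 km


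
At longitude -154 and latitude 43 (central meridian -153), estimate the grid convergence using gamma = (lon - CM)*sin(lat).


gamma = (-154 - -153) * sin(43) = -1 * 0.681998 = -0.682 degrees

-0.682 degrees


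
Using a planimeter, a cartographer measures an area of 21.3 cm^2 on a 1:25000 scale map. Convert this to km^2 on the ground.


ground_area = 21.3 * (25000/100)^2 = 1331250.0 m^2 = 1.33125 km^2 ≈ 1.331 km^2

1.331 km^2


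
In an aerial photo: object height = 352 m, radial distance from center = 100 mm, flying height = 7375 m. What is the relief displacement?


d = h * r / H = 352 * 100 / 7375 = 4.77 mm

4.77 mm


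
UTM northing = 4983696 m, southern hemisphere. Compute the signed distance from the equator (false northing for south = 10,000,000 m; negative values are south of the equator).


For southern: actual = 4983696 - 10000000 = -5016304 m

-5016304 m


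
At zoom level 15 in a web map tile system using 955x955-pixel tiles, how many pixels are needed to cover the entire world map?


tiles per axis = 2^15 = 32768
total tiles = 32768^2 = 1073741824
pixels per axis = 32768 * 955 = 31293440
total pixels = 31293440^2 = 979279387033600

979279387033600 pixels


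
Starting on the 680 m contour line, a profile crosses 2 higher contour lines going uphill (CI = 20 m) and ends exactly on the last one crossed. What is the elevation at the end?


elevation = 680 + 2 * 20 = 720 m

720 m


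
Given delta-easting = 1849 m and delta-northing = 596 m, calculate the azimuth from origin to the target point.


az = atan2(1849, 596) = 72.1 deg
adjusted to 0-360: 72.1 degrees

72.1 degrees


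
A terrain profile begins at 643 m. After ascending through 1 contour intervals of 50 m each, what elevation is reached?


elevation = 643 + 1 * 50 = 693 m

693 m


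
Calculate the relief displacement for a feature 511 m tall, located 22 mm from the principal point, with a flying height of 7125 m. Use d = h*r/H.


d = h * r / H = 511 * 22 / 7125 = 1.58 mm

1.58 mm


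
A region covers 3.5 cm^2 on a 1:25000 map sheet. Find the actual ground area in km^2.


ground_area = 3.5 * (25000/100)^2 = 218750.0 m^2 = 0.21875 km^2 ≈ 0.219 km^2

0.219 km^2


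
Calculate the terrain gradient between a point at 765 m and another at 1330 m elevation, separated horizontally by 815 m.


gradient = (1330 - 765) / 815 = 565 / 815 = 0.6933

0.6933


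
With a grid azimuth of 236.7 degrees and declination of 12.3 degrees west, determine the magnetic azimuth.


magnetic azimuth = grid azimuth - declination (east +ve)
mag_az = 236.7 - -12.3 = 249.0 degrees

249.0 degrees


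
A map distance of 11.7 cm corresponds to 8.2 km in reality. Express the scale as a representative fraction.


ground = 8.2 km = 820000 cm; RF denominator = ground / map = 820000 / 11.7 ≈ 70085; RF = 1:70085

1:70085


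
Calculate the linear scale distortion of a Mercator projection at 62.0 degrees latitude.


SF = 1 / cos(62.0) = 1 / 0.469472 = 2.13

2.13


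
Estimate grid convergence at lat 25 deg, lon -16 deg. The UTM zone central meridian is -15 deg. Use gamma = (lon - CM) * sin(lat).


gamma = (-16 - -15) * sin(25) = -1 * 0.422618 = -0.423 degrees

-0.423 degrees


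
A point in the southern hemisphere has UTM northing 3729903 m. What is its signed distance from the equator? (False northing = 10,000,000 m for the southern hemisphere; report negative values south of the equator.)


For southern: actual = 3729903 - 10000000 = -6270097 m

-6270097 m


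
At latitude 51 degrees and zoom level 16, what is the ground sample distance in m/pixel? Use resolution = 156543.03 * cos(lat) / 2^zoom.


res = 156543.03 * cos(51) / 2^16 = 156543.03 * 0.62932039 / 65536 = 1.5 m/pixel

1.5 m/pixel


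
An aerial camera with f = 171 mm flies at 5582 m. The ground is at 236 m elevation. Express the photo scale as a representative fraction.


scale = f / (H - h) = 171 mm / 5346 m = 171 / 5346000 = 1:31263

1:31263


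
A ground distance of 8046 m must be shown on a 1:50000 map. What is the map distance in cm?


map_cm = 8046 * 100 / 50000 = 16.092 cm ≈ 16.09 cm

16.09 cm


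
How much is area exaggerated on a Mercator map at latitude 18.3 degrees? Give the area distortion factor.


area_distortion = 1/cos^2(18.3) = 1.109

1.109


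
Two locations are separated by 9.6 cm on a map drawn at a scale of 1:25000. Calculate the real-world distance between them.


ground = 9.6 cm * 25000 / 100 = 2400.0 m = 2.4 km

2.4 km


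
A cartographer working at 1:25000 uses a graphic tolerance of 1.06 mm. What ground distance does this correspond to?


ground = 1.06 mm * 25000 / 1000 = 26.5 m

26.5 m


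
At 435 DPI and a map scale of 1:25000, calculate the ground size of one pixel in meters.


pixel_cm = 2.54 / 435 ≈ 0.005839 cm
ground = pixel_cm * 25000 / 100 = 2.54 * 25000 / (435 * 100) = 63500 / 43500 ≈ 1.46 m

1.46 m


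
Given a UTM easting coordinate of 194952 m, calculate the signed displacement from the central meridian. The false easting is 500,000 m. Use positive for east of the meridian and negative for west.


displacement = 194952 - 500000 = -305048 m

-305048 m


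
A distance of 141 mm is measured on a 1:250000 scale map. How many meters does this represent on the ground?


ground = 141 mm * 250000 / 1000 = 35250.0 m

35250.0 m


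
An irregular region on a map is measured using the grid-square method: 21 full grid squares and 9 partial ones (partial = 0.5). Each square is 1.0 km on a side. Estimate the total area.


effective squares = 21 + 9 * 0.5 = 25.5
area = 25.5 * 1.0 = 25.5 km^2

25.5 km^2


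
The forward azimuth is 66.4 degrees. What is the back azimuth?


back azimuth = (66.4 + 180) mod 360 = 246.4 degrees

246.4 degrees


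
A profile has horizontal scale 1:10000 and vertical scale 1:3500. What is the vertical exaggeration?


VE = horizontal_scale / vertical_scale = 10000 / 3500 ≈ 2.9

2.9x


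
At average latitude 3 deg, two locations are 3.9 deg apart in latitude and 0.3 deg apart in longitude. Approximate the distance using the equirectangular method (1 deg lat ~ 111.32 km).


dlat_km = 3.9 * 111.32 = 434.148
dlon_km = 0.3 * 111.32 * cos(3) ≈ 33.35
dist = sqrt(434.148^2 + 33.35^2) ≈ 435.4 km

435.4 km


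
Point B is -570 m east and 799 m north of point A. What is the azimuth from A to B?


az = atan2(-570, 799) = -35.5 deg
adjusted to 0-360: 324.5 degrees

324.5 degrees


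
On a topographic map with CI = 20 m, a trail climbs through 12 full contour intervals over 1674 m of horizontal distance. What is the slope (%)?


elevation change = 12 * 20 = 240 m
slope = 240 / 1674 * 100 = 14.3%

14.3%


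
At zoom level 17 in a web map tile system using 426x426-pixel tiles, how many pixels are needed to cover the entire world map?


tiles per axis = 2^17 = 131072
total tiles = 131072^2 = 17179869184
pixels per axis = 131072 * 426 = 55836672
total pixels = 55836672^2 = 3117733940035584

3117733940035584 pixels


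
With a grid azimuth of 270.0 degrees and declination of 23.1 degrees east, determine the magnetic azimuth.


magnetic azimuth = grid azimuth - declination (east +ve)
mag_az = 270.0 - 23.1 = 246.9 degrees

246.9 degrees


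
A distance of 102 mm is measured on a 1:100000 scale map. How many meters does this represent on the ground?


ground = 102 mm * 100000 / 1000 = 10200.0 m

10200.0 m


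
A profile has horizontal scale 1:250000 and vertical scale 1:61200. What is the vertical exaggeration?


VE = horizontal_scale / vertical_scale = 250000 / 61200 ≈ 4.1

4.1x


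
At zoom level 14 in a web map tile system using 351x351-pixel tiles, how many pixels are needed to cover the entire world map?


tiles per axis = 2^14 = 16384
total tiles = 16384^2 = 268435456
pixels per axis = 16384 * 351 = 5750784
total pixels = 5750784^2 = 33071516614656

33071516614656 pixels


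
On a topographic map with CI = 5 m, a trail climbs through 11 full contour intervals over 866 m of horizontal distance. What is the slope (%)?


elevation change = 11 * 5 = 55 m
slope = 55 / 866 * 100 = 6.4%

6.4%


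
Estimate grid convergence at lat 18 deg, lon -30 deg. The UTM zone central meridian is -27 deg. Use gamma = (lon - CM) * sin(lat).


gamma = (-30 - -27) * sin(18) = -3 * 0.309017 = -0.927 degrees

-0.927 degrees


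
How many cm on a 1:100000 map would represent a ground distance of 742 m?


map_cm = 742 * 100 / 100000 = 0.742 cm ≈ 0.74 cm

0.74 cm


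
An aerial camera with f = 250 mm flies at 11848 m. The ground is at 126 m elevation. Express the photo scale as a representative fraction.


scale = f / (H - h) = 250 mm / 11722 m = 250 / 11722000 = 1:46888

1:46888


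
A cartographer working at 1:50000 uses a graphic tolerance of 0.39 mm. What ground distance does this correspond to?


ground = 0.39 mm * 50000 / 1000 = 19.5 m

19.5 m


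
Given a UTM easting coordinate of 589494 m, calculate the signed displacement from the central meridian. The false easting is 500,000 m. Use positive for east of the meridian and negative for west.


displacement = 589494 - 500000 = 89494 m

89494 m


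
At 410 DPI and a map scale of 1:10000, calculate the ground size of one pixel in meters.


pixel_cm = 2.54 / 410 ≈ 0.006195 cm
ground = pixel_cm * 10000 / 100 = 2.54 * 10000 / (410 * 100) = 25400 / 41000 ≈ 0.62 m

0.62 m


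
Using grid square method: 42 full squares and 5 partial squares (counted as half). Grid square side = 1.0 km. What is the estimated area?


effective squares = 42 + 5 * 0.5 = 44.5
area = 44.5 * 1.0 = 44.5 km^2

44.5 km^2


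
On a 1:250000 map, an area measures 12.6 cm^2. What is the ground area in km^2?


ground_area = 12.6 * (250000/100)^2 = 78750000.0 m^2 = 78.75 km^2

78.75 km^2


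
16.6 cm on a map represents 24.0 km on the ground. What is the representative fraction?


ground = 24.0 km = 2400000 cm; RF denominator = ground / map = 2400000 / 16.6 ≈ 144578; RF = 1:144578

1:144578


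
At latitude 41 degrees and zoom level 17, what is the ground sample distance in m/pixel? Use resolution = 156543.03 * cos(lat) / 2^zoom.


res = 156543.03 * cos(41) / 2^17 = 156543.03 * 0.75470958 / 131072 = 0.9 m/pixel

0.9 m/pixel


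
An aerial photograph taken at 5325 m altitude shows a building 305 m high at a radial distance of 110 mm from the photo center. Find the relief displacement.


d = h * r / H = 305 * 110 / 5325 = 6.3 mm

6.3 mm


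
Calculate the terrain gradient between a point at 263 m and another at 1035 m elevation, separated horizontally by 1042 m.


gradient = (1035 - 263) / 1042 = 772 / 1042 = 0.7409

0.7409


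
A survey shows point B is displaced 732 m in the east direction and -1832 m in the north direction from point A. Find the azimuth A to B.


az = atan2(732, -1832) = 158.2 deg
adjusted to 0-360: 158.2 degrees

158.2 degrees


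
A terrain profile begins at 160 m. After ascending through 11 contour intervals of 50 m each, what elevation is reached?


elevation = 160 + 11 * 50 = 710 m

710 m


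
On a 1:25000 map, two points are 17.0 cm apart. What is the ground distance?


ground = 17.0 cm * 25000 / 100 = 4250.0 m = 4.25 km

4.25 km


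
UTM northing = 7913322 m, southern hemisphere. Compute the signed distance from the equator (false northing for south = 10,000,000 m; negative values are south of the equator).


For southern: actual = 7913322 - 10000000 = -2086678 m

-2086678 m


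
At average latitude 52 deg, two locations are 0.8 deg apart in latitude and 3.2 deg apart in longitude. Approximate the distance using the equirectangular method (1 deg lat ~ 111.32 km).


dlat_km = 0.8 * 111.32 = 89.056
dlon_km = 3.2 * 111.32 * cos(52) ≈ 219.313
dist = sqrt(89.056^2 + 219.313^2) ≈ 236.7 km

236.7 km


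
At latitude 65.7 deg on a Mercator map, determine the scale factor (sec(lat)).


SF = 1 / cos(65.7) = 1 / 0.411514 = 2.43

2.43


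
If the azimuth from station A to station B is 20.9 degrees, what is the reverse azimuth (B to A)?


back azimuth = (20.9 + 180) mod 360 = 200.9 degrees

200.9 degrees


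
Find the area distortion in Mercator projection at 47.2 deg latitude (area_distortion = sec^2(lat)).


area_distortion = 1/cos^2(47.2) = 2.166

2.166


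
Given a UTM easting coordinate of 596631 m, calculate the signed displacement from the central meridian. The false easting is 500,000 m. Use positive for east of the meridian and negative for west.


displacement = 596631 - 500000 = 96631 m

96631 m


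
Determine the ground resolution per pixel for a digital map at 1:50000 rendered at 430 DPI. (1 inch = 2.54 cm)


pixel_cm = 2.54 / 430 ≈ 0.005907 cm
ground = pixel_cm * 50000 / 100 = 2.54 * 50000 / (430 * 100) = 127000 / 43000 ≈ 2.95 m

2.95 m


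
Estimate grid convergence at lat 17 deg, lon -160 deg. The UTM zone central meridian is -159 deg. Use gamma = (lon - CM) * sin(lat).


gamma = (-160 - -159) * sin(17) = -1 * 0.292372 = -0.292 degrees

-0.292 degrees


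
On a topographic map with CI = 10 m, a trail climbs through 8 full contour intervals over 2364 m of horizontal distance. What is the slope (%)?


elevation change = 8 * 10 = 80 m
slope = 80 / 2364 * 100 = 3.4%

3.4%


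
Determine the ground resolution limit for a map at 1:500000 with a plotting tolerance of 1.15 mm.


ground = 1.15 mm * 500000 / 1000 = 575.0 m

575.0 m


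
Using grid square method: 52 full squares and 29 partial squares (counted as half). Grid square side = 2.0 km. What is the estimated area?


effective squares = 52 + 29 * 0.5 = 66.5
area = 66.5 * 4.0 = 266.0 km^2

266.0 km^2


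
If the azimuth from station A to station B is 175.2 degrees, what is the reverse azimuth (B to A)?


back azimuth = (175.2 + 180) mod 360 = 355.2 degrees

355.2 degrees


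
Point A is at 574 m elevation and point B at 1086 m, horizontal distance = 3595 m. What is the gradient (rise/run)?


gradient = (1086 - 574) / 3595 = 512 / 3595 = 0.1424

0.1424


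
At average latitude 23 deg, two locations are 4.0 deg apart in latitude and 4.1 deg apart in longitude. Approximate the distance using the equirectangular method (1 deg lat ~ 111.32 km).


dlat_km = 4.0 * 111.32 = 445.28
dlon_km = 4.1 * 111.32 * cos(23) ≈ 420.129
dist = sqrt(445.28^2 + 420.129^2) ≈ 612.2 km

612.2 km


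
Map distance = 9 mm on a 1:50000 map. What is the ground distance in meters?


ground = 9 mm * 50000 / 1000 = 450.0 m

450.0 m


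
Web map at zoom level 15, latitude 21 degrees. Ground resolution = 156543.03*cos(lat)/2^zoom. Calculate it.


res = 156543.03 * cos(21) / 2^15 = 156543.03 * 0.93358043 / 32768 = 4.46 m/pixel

4.46 m/pixel


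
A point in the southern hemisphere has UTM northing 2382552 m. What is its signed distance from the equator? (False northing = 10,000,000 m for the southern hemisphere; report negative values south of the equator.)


For southern: actual = 2382552 - 10000000 = -7617448 m

-7617448 m


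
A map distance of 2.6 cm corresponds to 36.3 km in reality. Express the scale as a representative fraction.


ground = 36.3 km = 3630000 cm; RF denominator = ground / map = 3630000 / 2.6 ≈ 1396154; RF = 1:1396154

1:1396154


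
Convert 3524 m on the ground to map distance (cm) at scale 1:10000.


map_cm = 3524 * 100 / 10000 = 35.24 cm

35.24 cm


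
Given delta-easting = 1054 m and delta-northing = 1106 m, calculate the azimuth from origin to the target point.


az = atan2(1054, 1106) = 43.6 deg
adjusted to 0-360: 43.6 degrees

43.6 degrees


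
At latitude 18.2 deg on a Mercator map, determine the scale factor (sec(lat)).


SF = 1 / cos(18.2) = 1 / 0.949972 = 1.053

1.053


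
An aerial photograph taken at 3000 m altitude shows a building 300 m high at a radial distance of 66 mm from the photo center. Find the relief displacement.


d = h * r / H = 300 * 66 / 3000 = 6.6 mm

6.6 mm


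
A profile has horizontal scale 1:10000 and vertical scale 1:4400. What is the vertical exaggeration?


VE = horizontal_scale / vertical_scale = 10000 / 4400 ≈ 2.3

2.3x


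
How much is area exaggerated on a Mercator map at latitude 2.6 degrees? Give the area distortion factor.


area_distortion = 1/cos^2(2.6) = 1.002

1.002


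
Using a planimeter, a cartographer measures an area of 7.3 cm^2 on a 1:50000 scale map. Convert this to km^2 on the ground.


ground_area = 7.3 * (50000/100)^2 = 1825000.0 m^2 = 1.825 km^2

1.825 km^2


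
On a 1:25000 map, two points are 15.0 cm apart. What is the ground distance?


ground = 15.0 cm * 25000 / 100 = 3750.0 m = 3.75 km

3.75 km


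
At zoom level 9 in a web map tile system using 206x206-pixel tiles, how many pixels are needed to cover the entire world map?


tiles per axis = 2^9 = 512
total tiles = 512^2 = 262144
pixels per axis = 512 * 206 = 105472
total pixels = 105472^2 = 11124342784

11124342784 pixels


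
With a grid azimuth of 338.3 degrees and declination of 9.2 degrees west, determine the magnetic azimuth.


magnetic azimuth = grid azimuth - declination (east +ve)
mag_az = 338.3 - -9.2 = 347.5 degrees

347.5 degrees


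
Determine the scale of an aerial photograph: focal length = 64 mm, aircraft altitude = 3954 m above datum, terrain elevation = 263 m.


scale = f / (H - h) = 64 mm / 3691 m = 64 / 3691000 = 1:57672

1:57672


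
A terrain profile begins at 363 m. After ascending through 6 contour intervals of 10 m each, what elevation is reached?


elevation = 363 + 6 * 10 = 423 m

423 m


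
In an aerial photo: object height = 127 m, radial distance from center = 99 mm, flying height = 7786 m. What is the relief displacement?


d = h * r / H = 127 * 99 / 7786 = 1.61 mm

1.61 mm


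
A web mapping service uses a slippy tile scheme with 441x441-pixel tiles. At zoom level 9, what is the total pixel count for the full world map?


tiles per axis = 2^9 = 512
total tiles = 512^2 = 262144
pixels per axis = 512 * 441 = 225792
total pixels = 225792^2 = 50982027264

50982027264 pixels


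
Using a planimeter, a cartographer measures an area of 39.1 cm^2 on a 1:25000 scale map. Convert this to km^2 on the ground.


ground_area = 39.1 * (25000/100)^2 = 2443750.0 m^2 = 2.44375 km^2 ≈ 2.444 km^2

2.444 km^2


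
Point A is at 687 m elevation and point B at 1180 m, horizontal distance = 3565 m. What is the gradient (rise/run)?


gradient = (1180 - 687) / 3565 = 493 / 3565 = 0.1383

0.1383


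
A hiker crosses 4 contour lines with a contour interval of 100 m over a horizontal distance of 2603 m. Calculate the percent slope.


elevation change = 4 * 100 = 400 m
slope = 400 / 2603 * 100 = 15.4%

15.4%


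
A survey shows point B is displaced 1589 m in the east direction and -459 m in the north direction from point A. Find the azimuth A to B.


az = atan2(1589, -459) = 106.1 deg
adjusted to 0-360: 106.1 degrees

106.1 degrees


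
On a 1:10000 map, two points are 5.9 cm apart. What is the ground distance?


ground = 5.9 cm * 10000 / 100 = 590.0 m

590.0 m


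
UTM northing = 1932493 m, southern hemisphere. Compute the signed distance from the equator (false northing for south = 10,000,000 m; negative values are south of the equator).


For southern: actual = 1932493 - 10000000 = -8067507 m

-8067507 m


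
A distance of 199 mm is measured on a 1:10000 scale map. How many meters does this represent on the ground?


ground = 199 mm * 10000 / 1000 = 1990.0 m

1990.0 m


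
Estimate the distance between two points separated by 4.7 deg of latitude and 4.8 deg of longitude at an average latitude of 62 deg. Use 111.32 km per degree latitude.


dlat_km = 4.7 * 111.32 = 523.204
dlon_km = 4.8 * 111.32 * cos(62) ≈ 250.856
dist = sqrt(523.204^2 + 250.856^2) ≈ 580.2 km

580.2 km


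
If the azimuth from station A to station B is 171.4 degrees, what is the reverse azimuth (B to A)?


back azimuth = (171.4 + 180) mod 360 = 351.4 degrees

351.4 degrees


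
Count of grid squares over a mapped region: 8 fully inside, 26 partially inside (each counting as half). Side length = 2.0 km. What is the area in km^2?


effective squares = 8 + 26 * 0.5 = 21.0
area = 21.0 * 4.0 = 84.0 km^2

84.0 km^2


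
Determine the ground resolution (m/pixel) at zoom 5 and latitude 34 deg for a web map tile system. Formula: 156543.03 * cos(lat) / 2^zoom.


res = 156543.03 * cos(34) / 2^5 = 156543.03 * 0.82903757 / 32 = 4055.63 m/pixel

4055.63 m/pixel


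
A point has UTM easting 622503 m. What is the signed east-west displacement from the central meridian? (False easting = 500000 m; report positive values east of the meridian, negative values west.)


displacement = 622503 - 500000 = 122503 m

122503 m


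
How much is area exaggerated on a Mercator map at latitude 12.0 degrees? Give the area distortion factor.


area_distortion = 1/cos^2(12.0) = 1.045

1.045


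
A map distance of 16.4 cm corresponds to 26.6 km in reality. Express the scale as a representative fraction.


ground = 26.6 km = 2660000 cm; RF denominator = ground / map = 2660000 / 16.4 ≈ 162195; RF = 1:162195

1:162195


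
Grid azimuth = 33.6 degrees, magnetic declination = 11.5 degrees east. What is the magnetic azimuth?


magnetic azimuth = grid azimuth - declination (east +ve)
mag_az = 33.6 - 11.5 = 22.1 degrees

22.1 degrees


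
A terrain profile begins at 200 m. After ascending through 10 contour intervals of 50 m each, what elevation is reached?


elevation = 200 + 10 * 50 = 700 m

700 m


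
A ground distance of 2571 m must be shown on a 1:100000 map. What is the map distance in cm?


map_cm = 2571 * 100 / 100000 = 2.571 cm ≈ 2.57 cm

2.57 cm


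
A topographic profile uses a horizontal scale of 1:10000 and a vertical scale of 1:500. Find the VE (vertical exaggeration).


VE = horizontal_scale / vertical_scale = 10000 / 500 = 20.0

20.0x


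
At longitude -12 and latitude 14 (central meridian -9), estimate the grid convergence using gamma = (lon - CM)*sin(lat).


gamma = (-12 - -9) * sin(14) = -3 * 0.241922 = -0.726 degrees

-0.726 degrees


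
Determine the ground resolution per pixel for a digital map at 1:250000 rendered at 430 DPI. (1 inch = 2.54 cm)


pixel_cm = 2.54 / 430 ≈ 0.005907 cm
ground = pixel_cm * 250000 / 100 = 2.54 * 250000 / (430 * 100) = 635000 / 43000 ≈ 14.77 m

14.77 m


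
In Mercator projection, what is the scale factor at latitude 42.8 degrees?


SF = 1 / cos(42.8) = 1 / 0.73373 = 1.363

1.363


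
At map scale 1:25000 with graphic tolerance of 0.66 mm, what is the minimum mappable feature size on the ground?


ground = 0.66 mm * 25000 / 1000 = 16.5 m

16.5 m


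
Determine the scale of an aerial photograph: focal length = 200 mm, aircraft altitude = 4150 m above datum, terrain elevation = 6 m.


scale = f / (H - h) = 200 mm / 4144 m = 200 / 4144000 = 1:20720

1:20720


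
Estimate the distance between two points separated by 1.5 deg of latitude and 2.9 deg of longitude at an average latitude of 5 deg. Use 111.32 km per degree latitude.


dlat_km = 1.5 * 111.32 = 166.98
dlon_km = 2.9 * 111.32 * cos(5) ≈ 321.6
dist = sqrt(166.98^2 + 321.6^2) ≈ 362.4 km

362.4 km


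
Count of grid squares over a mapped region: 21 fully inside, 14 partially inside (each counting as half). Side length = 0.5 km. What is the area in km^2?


effective squares = 21 + 14 * 0.5 = 28.0
area = 28.0 * 0.25 = 7.0 km^2

7.0 km^2


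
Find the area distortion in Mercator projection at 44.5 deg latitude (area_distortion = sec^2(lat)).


area_distortion = 1/cos^2(44.5) = 1.966

1.966


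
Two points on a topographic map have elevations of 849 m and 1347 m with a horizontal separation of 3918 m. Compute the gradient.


gradient = (1347 - 849) / 3918 = 498 / 3918 = 0.1271

0.1271


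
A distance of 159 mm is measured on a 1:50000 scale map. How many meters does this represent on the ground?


ground = 159 mm * 50000 / 1000 = 7950.0 m

7950.0 m
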